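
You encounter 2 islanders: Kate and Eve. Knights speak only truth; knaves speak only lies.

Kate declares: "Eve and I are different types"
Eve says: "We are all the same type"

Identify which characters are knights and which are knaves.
Kate is a knight.
Eve is a knave.

Verification:
- Kate (knight) says "Eve and I are different types" - this is TRUE because Kate is a knight and Eve is a knave.
- Eve (knave) says "We are all the same type" - this is FALSE (a lie) because Kate is a knight and Eve is a knave.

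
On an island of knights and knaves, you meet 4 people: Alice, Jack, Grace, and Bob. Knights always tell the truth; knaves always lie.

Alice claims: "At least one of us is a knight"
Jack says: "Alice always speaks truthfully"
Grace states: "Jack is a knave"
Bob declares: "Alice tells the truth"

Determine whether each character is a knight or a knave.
Alice is a knight.
Jack is a knight.
Grace is a knave.
Bob is a knight.

Verification:
- Alice (knight) says "At least one of us is a knight" - this is TRUE because Alice, Jack, and Bob are knights.
- Jack (knight) says "Alice always speaks truthfully" - this is TRUE because Alice is a knight.
- Grace (knave) says "Jack is a knave" - this is FALSE (a lie) because Jack is a knight.
- Bob (knight) says "Alice tells the truth" - this is TRUE because Alice is a knight.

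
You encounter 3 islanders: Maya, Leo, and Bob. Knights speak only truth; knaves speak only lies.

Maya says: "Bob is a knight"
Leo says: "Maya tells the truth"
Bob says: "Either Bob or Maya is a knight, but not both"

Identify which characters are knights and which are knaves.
Maya is a knave.
Leo is a knave.
Bob is a knave.

Verification:
- Maya (knave) says "Bob is a knight" - this is FALSE (a lie) because Bob is a knave.
- Leo (knave) says "Maya tells the truth" - this is FALSE (a lie) because Maya is a knave.
- Bob (knave) says "Either Bob or Maya is a knight, but not both" - this is FALSE (a lie) because Bob is a knave and Maya is a knave.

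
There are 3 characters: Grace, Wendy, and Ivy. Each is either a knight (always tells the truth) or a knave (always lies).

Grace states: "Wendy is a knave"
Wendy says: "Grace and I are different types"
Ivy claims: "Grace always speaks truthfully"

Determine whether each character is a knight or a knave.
Grace is a knave.
Wendy is a knight.
Ivy is a knave.

Verification:
- Grace (knave) says "Wendy is a knave" - this is FALSE (a lie) because Wendy is a knight.
- Wendy (knight) says "Grace and I are different types" - this is TRUE because Wendy is a knight and Grace is a knave.
- Ivy (knave) says "Grace always speaks truthfully" - this is FALSE (a lie) because Grace is a knave.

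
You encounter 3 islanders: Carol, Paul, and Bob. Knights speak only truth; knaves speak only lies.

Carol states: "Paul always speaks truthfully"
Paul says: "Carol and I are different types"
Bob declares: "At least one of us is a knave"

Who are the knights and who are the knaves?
Carol is a knave.
Paul is a knave.
Bob is a knight.

Verification:
- Carol (knave) says "Paul always speaks truthfully" - this is FALSE (a lie) because Paul is a knave.
- Paul (knave) says "Carol and I are different types" - this is FALSE (a lie) because Paul is a knave and Carol is a knave.
- Bob (knight) says "At least one of us is a knave" - this is TRUE because Carol and Paul are knaves.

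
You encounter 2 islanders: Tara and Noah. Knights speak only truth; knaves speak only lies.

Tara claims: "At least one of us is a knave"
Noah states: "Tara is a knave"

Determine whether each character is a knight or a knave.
Tara is a knight.
Noah is a knave.

Verification:
- Tara (knight) says "At least one of us is a knave" - this is TRUE because Noah is a knave.
- Noah (knave) says "Tara is a knave" - this is FALSE (a lie) because Tara is a knight.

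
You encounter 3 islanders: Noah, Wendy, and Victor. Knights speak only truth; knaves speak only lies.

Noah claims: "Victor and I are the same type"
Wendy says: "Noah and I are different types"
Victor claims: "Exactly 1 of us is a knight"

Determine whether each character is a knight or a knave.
Noah is a knave.
Wendy is a knave.
Victor is a knight.

Verification:
- Noah (knave) says "Victor and I are the same type" - this is FALSE (a lie) because Noah is a knave and Victor is a knight.
- Wendy (knave) says "Noah and I are different types" - this is FALSE (a lie) because Wendy is a knave and Noah is a knave.
- Victor (knight) says "Exactly 1 of us is a knight" - this is TRUE because there are 1 knights.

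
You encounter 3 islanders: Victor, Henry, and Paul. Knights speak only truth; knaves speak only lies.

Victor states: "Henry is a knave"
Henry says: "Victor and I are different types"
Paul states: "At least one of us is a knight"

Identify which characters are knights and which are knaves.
Victor is a knave.
Henry is a knight.
Paul is a knight.

Verification:
- Victor (knave) says "Henry is a knave" - this is FALSE (a lie) because Henry is a knight.
- Henry (knight) says "Victor and I are different types" - this is TRUE because Henry is a knight and Victor is a knave.
- Paul (knight) says "At least one of us is a knight" - this is TRUE because Henry and Paul are knights.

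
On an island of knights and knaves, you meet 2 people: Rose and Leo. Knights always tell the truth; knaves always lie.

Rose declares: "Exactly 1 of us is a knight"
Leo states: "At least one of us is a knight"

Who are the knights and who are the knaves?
Rose is a knave.
Leo is a knave.

Verification:
- Rose (knave) says "Exactly 1 of us is a knight" - this is FALSE (a lie) because there are 0 knights.
- Leo (knave) says "At least one of us is a knight" - this is FALSE (a lie) because no one is a knight.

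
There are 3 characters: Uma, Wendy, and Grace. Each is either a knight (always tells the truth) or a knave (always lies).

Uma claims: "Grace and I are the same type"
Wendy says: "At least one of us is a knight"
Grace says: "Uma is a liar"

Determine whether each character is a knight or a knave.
Uma is a knave.
Wendy is a knight.
Grace is a knight.

Verification:
- Uma (knave) says "Grace and I are the same type" - this is FALSE (a lie) because Uma is a knave and Grace is a knight.
- Wendy (knight) says "At least one of us is a knight" - this is TRUE because Wendy and Grace are knights.
- Grace (knight) says "Uma is a liar" - this is TRUE because Uma is a knave.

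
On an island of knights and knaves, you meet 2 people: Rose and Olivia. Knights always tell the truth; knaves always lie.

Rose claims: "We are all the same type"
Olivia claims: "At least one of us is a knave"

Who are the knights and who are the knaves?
Rose is a knave.
Olivia is a knight.

Verification:
- Rose (knave) says "We are all the same type" - this is FALSE (a lie) because Olivia is a knight and Rose is a knave.
- Olivia (knight) says "At least one of us is a knave" - this is TRUE because Rose is a knave.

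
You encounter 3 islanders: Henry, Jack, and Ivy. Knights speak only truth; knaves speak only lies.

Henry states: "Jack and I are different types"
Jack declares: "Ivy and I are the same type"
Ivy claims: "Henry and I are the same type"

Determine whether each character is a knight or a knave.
Henry is a knight.
Jack is a knave.
Ivy is a knight.

Verification:
- Henry (knight) says "Jack and I are different types" - this is TRUE because Henry is a knight and Jack is a knave.
- Jack (knave) says "Ivy and I are the same type" - this is FALSE (a lie) because Jack is a knave and Ivy is a knight.
- Ivy (knight) says "Henry and I are the same type" - this is TRUE because Ivy is a knight and Henry is a knight.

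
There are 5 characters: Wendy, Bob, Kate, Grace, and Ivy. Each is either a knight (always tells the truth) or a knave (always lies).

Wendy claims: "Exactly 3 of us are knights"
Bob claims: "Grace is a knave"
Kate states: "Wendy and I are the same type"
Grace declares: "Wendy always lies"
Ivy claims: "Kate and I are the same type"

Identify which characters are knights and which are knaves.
Wendy is a knight.
Bob is a knight.
Kate is a knight.
Grace is a knave.
Ivy is a knave.

Verification:
- Wendy (knight) says "Exactly 3 of us are knights" - this is TRUE because there are 3 knights.
- Bob (knight) says "Grace is a knave" - this is TRUE because Grace is a knave.
- Kate (knight) says "Wendy and I are the same type" - this is TRUE because Kate is a knight and Wendy is a knight.
- Grace (knave) says "Wendy always lies" - this is FALSE (a lie) because Wendy is a knight.
- Ivy (knave) says "Kate and I are the same type" - this is FALSE (a lie) because Ivy is a knave and Kate is a knight.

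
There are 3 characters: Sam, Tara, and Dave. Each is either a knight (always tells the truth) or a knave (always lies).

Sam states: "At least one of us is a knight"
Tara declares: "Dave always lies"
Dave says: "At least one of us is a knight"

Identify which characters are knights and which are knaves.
Sam is a knight.
Tara is a knave.
Dave is a knight.

Verification:
- Sam (knight) says "At least one of us is a knight" - this is TRUE because Sam and Dave are knights.
- Tara (knave) says "Dave always lies" - this is FALSE (a lie) because Dave is a knight.
- Dave (knight) says "At least one of us is a knight" - this is TRUE because Sam and Dave are knights.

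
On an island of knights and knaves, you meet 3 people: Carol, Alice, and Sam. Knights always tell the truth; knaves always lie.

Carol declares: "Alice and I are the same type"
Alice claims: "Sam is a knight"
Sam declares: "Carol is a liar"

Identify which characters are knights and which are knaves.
Carol is a knave.
Alice is a knight.
Sam is a knight.

Verification:
- Carol (knave) says "Alice and I are the same type" - this is FALSE (a lie) because Carol is a knave and Alice is a knight.
- Alice (knight) says "Sam is a knight" - this is TRUE because Sam is a knight.
- Sam (knight) says "Carol is a liar" - this is TRUE because Carol is a knave.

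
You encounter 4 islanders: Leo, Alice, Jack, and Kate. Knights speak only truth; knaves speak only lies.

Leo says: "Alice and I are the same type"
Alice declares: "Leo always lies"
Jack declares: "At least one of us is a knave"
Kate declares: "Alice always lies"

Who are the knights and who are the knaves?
Leo is a knave.
Alice is a knight.
Jack is a knight.
Kate is a knave.

Verification:
- Leo (knave) says "Alice and I are the same type" - this is FALSE (a lie) because Leo is a knave and Alice is a knight.
- Alice (knight) says "Leo always lies" - this is TRUE because Leo is a knave.
- Jack (knight) says "At least one of us is a knave" - this is TRUE because Leo and Kate are knaves.
- Kate (knave) says "Alice always lies" - this is FALSE (a lie) because Alice is a knight.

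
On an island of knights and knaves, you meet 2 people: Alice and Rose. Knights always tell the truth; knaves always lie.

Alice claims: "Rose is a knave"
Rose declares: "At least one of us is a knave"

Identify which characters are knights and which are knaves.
Alice is a knave.
Rose is a knight.

Verification:
- Alice (knave) says "Rose is a knave" - this is FALSE (a lie) because Rose is a knight.
- Rose (knight) says "At least one of us is a knave" - this is TRUE because Alice is a knave.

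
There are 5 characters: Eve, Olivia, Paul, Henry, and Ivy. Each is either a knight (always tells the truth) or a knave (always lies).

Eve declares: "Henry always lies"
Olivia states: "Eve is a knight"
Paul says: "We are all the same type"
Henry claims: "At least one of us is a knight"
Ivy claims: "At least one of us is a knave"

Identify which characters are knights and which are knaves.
Eve is a knave.
Olivia is a knave.
Paul is a knave.
Henry is a knight.
Ivy is a knight.

Verification:
- Eve (knave) says "Henry always lies" - this is FALSE (a lie) because Henry is a knight.
- Olivia (knave) says "Eve is a knight" - this is FALSE (a lie) because Eve is a knave.
- Paul (knave) says "We are all the same type" - this is FALSE (a lie) because Henry and Ivy are knights and Eve, Olivia, and Paul are knaves.
- Henry (knight) says "At least one of us is a knight" - this is TRUE because Henry and Ivy are knights.
- Ivy (knight) says "At least one of us is a knave" - this is TRUE because Eve, Olivia, and Paul are knaves.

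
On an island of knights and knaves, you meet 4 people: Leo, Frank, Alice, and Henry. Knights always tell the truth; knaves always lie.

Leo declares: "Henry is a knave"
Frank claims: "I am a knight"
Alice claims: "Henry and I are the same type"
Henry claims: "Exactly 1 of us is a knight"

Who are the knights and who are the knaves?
Leo is a knave.
Frank is a knave.
Alice is a knave.
Henry is a knight.

Verification:
- Leo (knave) says "Henry is a knave" - this is FALSE (a lie) because Henry is a knight.
- Frank (knave) says "I am a knight" - this is FALSE (a lie) because Frank is a knave.
- Alice (knave) says "Henry and I are the same type" - this is FALSE (a lie) because Alice is a knave and Henry is a knight.
- Henry (knight) says "Exactly 1 of us is a knight" - this is TRUE because there are 1 knights.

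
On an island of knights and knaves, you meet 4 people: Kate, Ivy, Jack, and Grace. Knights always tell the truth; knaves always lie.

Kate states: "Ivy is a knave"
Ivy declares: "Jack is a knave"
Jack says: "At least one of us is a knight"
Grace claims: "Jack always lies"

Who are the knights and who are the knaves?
Kate is a knight.
Ivy is a knave.
Jack is a knight.
Grace is a knave.

Verification:
- Kate (knight) says "Ivy is a knave" - this is TRUE because Ivy is a knave.
- Ivy (knave) says "Jack is a knave" - this is FALSE (a lie) because Jack is a knight.
- Jack (knight) says "At least one of us is a knight" - this is TRUE because Kate and Jack are knights.
- Grace (knave) says "Jack always lies" - this is FALSE (a lie) because Jack is a knight.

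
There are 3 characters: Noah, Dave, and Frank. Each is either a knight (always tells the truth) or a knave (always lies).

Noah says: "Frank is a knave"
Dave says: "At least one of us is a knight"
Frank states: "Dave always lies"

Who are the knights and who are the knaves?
Noah is a knight.
Dave is a knight.
Frank is a knave.

Verification:
- Noah (knight) says "Frank is a knave" - this is TRUE because Frank is a knave.
- Dave (knight) says "At least one of us is a knight" - this is TRUE because Noah and Dave are knights.
- Frank (knave) says "Dave always lies" - this is FALSE (a lie) because Dave is a knight.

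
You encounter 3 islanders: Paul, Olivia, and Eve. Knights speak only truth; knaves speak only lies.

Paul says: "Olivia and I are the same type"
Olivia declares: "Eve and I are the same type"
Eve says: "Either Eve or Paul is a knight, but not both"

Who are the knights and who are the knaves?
Paul is a knave.
Olivia is a knight.
Eve is a knight.

Verification:
- Paul (knave) says "Olivia and I are the same type" - this is FALSE (a lie) because Paul is a knave and Olivia is a knight.
- Olivia (knight) says "Eve and I are the same type" - this is TRUE because Olivia is a knight and Eve is a knight.
- Eve (knight) says "Either Eve or Paul is a knight, but not both" - this is TRUE because Eve is a knight and Paul is a knave.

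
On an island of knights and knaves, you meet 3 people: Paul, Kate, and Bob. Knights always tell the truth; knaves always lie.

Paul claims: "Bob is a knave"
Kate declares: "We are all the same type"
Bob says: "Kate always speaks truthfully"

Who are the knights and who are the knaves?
Paul is a knight.
Kate is a knave.
Bob is a knave.

Verification:
- Paul (knight) says "Bob is a knave" - this is TRUE because Bob is a knave.
- Kate (knave) says "We are all the same type" - this is FALSE (a lie) because Paul is a knight and Kate and Bob are knaves.
- Bob (knave) says "Kate always speaks truthfully" - this is FALSE (a lie) because Kate is a knave.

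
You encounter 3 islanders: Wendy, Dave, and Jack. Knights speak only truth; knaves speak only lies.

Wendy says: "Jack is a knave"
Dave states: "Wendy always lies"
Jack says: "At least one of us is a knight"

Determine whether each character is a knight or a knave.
Wendy is a knave.
Dave is a knight.
Jack is a knight.

Verification:
- Wendy (knave) says "Jack is a knave" - this is FALSE (a lie) because Jack is a knight.
- Dave (knight) says "Wendy always lies" - this is TRUE because Wendy is a knave.
- Jack (knight) says "At least one of us is a knight" - this is TRUE because Dave and Jack are knights.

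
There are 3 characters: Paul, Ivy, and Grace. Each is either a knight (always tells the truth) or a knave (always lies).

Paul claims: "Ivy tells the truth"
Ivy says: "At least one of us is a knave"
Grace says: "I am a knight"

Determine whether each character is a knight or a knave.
Paul is a knight.
Ivy is a knight.
Grace is a knave.

Verification:
- Paul (knight) says "Ivy tells the truth" - this is TRUE because Ivy is a knight.
- Ivy (knight) says "At least one of us is a knave" - this is TRUE because Grace is a knave.
- Grace (knave) says "I am a knight" - this is FALSE (a lie) because Grace is a knave.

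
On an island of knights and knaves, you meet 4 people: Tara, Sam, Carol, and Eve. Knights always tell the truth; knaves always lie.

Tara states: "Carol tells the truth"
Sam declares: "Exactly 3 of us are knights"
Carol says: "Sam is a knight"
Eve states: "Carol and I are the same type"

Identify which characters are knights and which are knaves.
Tara is a knight.
Sam is a knight.
Carol is a knight.
Eve is a knave.

Verification:
- Tara (knight) says "Carol tells the truth" - this is TRUE because Carol is a knight.
- Sam (knight) says "Exactly 3 of us are knights" - this is TRUE because there are 3 knights.
- Carol (knight) says "Sam is a knight" - this is TRUE because Sam is a knight.
- Eve (knave) says "Carol and I are the same type" - this is FALSE (a lie) because Eve is a knave and Carol is a knight.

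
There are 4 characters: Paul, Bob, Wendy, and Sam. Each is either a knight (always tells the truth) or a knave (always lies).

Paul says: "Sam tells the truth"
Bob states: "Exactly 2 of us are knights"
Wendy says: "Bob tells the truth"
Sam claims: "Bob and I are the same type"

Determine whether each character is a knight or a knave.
Paul is a knave.
Bob is a knight.
Wendy is a knight.
Sam is a knave.

Verification:
- Paul (knave) says "Sam tells the truth" - this is FALSE (a lie) because Sam is a knave.
- Bob (knight) says "Exactly 2 of us are knights" - this is TRUE because there are 2 knights.
- Wendy (knight) says "Bob tells the truth" - this is TRUE because Bob is a knight.
- Sam (knave) says "Bob and I are the same type" - this is FALSE (a lie) because Sam is a knave and Bob is a knight.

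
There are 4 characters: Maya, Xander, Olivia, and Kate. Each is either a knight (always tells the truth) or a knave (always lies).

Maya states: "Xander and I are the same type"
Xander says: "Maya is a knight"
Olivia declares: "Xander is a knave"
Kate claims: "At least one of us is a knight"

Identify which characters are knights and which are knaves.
Maya is a knight.
Xander is a knight.
Olivia is a knave.
Kate is a knight.

Verification:
- Maya (knight) says "Xander and I are the same type" - this is TRUE because Maya is a knight and Xander is a knight.
- Xander (knight) says "Maya is a knight" - this is TRUE because Maya is a knight.
- Olivia (knave) says "Xander is a knave" - this is FALSE (a lie) because Xander is a knight.
- Kate (knight) says "At least one of us is a knight" - this is TRUE because Maya, Xander, and Kate are knights.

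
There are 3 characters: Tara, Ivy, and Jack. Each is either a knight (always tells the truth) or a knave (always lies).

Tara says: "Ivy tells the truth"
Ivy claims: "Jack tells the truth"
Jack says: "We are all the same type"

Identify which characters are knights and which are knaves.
Tara is a knight.
Ivy is a knight.
Jack is a knight.

Verification:
- Tara (knight) says "Ivy tells the truth" - this is TRUE because Ivy is a knight.
- Ivy (knight) says "Jack tells the truth" - this is TRUE because Jack is a knight.
- Jack (knight) says "We are all the same type" - this is TRUE because Tara, Ivy, and Jack are knights.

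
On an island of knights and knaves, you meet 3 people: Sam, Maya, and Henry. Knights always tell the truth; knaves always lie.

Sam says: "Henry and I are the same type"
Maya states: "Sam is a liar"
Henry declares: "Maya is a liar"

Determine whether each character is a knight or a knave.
Sam is a knight.
Maya is a knave.
Henry is a knight.

Verification:
- Sam (knight) says "Henry and I are the same type" - this is TRUE because Sam is a knight and Henry is a knight.
- Maya (knave) says "Sam is a liar" - this is FALSE (a lie) because Sam is a knight.
- Henry (knight) says "Maya is a liar" - this is TRUE because Maya is a knave.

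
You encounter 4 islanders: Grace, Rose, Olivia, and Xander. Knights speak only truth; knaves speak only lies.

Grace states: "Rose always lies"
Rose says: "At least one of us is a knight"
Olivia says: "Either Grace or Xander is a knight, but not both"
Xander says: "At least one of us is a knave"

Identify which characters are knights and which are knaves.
Grace is a knave.
Rose is a knight.
Olivia is a knight.
Xander is a knight.

Verification:
- Grace (knave) says "Rose always lies" - this is FALSE (a lie) because Rose is a knight.
- Rose (knight) says "At least one of us is a knight" - this is TRUE because Rose, Olivia, and Xander are knights.
- Olivia (knight) says "Either Grace or Xander is a knight, but not both" - this is TRUE because Grace is a knave and Xander is a knight.
- Xander (knight) says "At least one of us is a knave" - this is TRUE because Grace is a knave.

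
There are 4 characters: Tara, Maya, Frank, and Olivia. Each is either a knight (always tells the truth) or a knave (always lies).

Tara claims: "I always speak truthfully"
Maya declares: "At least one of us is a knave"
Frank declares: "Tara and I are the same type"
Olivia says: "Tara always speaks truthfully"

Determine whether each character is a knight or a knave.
Tara is a knight.
Maya is a knight.
Frank is a knave.
Olivia is a knight.

Verification:
- Tara (knight) says "I always speak truthfully" - this is TRUE because Tara is a knight.
- Maya (knight) says "At least one of us is a knave" - this is TRUE because Frank is a knave.
- Frank (knave) says "Tara and I are the same type" - this is FALSE (a lie) because Frank is a knave and Tara is a knight.
- Olivia (knight) says "Tara always speaks truthfully" - this is TRUE because Tara is a knight.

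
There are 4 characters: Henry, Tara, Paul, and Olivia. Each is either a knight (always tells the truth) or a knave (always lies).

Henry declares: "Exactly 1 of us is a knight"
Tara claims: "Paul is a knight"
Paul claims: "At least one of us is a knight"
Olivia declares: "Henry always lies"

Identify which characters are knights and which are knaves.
Henry is a knave.
Tara is a knight.
Paul is a knight.
Olivia is a knight.

Verification:
- Henry (knave) says "Exactly 1 of us is a knight" - this is FALSE (a lie) because there are 3 knights.
- Tara (knight) says "Paul is a knight" - this is TRUE because Paul is a knight.
- Paul (knight) says "At least one of us is a knight" - this is TRUE because Tara, Paul, and Olivia are knights.
- Olivia (knight) says "Henry always lies" - this is TRUE because Henry is a knave.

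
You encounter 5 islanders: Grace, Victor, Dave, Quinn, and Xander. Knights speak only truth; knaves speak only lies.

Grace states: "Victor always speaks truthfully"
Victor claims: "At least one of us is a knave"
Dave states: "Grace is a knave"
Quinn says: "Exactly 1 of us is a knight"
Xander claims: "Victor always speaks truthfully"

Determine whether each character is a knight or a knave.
Grace is a knight.
Victor is a knight.
Dave is a knave.
Quinn is a knave.
Xander is a knight.

Verification:
- Grace (knight) says "Victor always speaks truthfully" - this is TRUE because Victor is a knight.
- Victor (knight) says "At least one of us is a knave" - this is TRUE because Dave and Quinn are knaves.
- Dave (knave) says "Grace is a knave" - this is FALSE (a lie) because Grace is a knight.
- Quinn (knave) says "Exactly 1 of us is a knight" - this is FALSE (a lie) because there are 3 knights.
- Xander (knight) says "Victor always speaks truthfully" - this is TRUE because Victor is a knight.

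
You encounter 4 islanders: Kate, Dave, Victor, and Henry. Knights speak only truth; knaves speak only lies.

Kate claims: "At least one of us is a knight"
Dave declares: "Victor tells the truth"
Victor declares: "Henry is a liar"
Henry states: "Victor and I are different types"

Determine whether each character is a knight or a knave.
Kate is a knight.
Dave is a knave.
Victor is a knave.
Henry is a knight.

Verification:
- Kate (knight) says "At least one of us is a knight" - this is TRUE because Kate and Henry are knights.
- Dave (knave) says "Victor tells the truth" - this is FALSE (a lie) because Victor is a knave.
- Victor (knave) says "Henry is a liar" - this is FALSE (a lie) because Henry is a knight.
- Henry (knight) says "Victor and I are different types" - this is TRUE because Henry is a knight and Victor is a knave.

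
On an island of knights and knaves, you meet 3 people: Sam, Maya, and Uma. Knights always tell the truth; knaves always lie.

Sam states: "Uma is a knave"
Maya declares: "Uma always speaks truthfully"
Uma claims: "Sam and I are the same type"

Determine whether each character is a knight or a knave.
Sam is a knight.
Maya is a knave.
Uma is a knave.

Verification:
- Sam (knight) says "Uma is a knave" - this is TRUE because Uma is a knave.
- Maya (knave) says "Uma always speaks truthfully" - this is FALSE (a lie) because Uma is a knave.
- Uma (knave) says "Sam and I are the same type" - this is FALSE (a lie) because Uma is a knave and Sam is a knight.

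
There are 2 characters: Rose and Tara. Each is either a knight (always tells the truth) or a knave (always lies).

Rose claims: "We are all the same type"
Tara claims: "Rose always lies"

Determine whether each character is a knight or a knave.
Rose is a knave.
Tara is a knight.

Verification:
- Rose (knave) says "We are all the same type" - this is FALSE (a lie) because Tara is a knight and Rose is a knave.
- Tara (knight) says "Rose always lies" - this is TRUE because Rose is a knave.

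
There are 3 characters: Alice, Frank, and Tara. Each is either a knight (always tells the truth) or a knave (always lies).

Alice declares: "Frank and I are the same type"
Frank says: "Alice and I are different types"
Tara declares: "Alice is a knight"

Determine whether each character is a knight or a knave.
Alice is a knave.
Frank is a knight.
Tara is a knave.

Verification:
- Alice (knave) says "Frank and I are the same type" - this is FALSE (a lie) because Alice is a knave and Frank is a knight.
- Frank (knight) says "Alice and I are different types" - this is TRUE because Frank is a knight and Alice is a knave.
- Tara (knave) says "Alice is a knight" - this is FALSE (a lie) because Alice is a knave.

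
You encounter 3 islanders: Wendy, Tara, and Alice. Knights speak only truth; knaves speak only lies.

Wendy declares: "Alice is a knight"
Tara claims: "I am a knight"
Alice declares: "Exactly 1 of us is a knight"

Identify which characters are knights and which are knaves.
Wendy is a knave.
Tara is a knave.
Alice is a knave.

Verification:
- Wendy (knave) says "Alice is a knight" - this is FALSE (a lie) because Alice is a knave.
- Tara (knave) says "I am a knight" - this is FALSE (a lie) because Tara is a knave.
- Alice (knave) says "Exactly 1 of us is a knight" - this is FALSE (a lie) because there are 0 knights.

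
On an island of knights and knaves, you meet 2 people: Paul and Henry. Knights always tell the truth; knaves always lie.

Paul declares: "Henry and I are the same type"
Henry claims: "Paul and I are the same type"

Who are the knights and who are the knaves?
Paul is a knight.
Henry is a knight.

Verification:
- Paul (knight) says "Henry and I are the same type" - this is TRUE because Paul is a knight and Henry is a knight.
- Henry (knight) says "Paul and I are the same type" - this is TRUE because Henry is a knight and Paul is a knight.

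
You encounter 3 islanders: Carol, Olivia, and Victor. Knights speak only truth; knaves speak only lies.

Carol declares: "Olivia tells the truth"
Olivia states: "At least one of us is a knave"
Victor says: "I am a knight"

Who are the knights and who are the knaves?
Carol is a knight.
Olivia is a knight.
Victor is a knave.

Verification:
- Carol (knight) says "Olivia tells the truth" - this is TRUE because Olivia is a knight.
- Olivia (knight) says "At least one of us is a knave" - this is TRUE because Victor is a knave.
- Victor (knave) says "I am a knight" - this is FALSE (a lie) because Victor is a knave.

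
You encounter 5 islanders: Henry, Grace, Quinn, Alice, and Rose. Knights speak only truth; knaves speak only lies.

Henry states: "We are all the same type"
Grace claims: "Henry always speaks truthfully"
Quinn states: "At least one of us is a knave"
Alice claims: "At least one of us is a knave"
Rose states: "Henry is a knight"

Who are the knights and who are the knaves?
Henry is a knave.
Grace is a knave.
Quinn is a knight.
Alice is a knight.
Rose is a knave.

Verification:
- Henry (knave) says "We are all the same type" - this is FALSE (a lie) because Quinn and Alice are knights and Henry, Grace, and Rose are knaves.
- Grace (knave) says "Henry always speaks truthfully" - this is FALSE (a lie) because Henry is a knave.
- Quinn (knight) says "At least one of us is a knave" - this is TRUE because Henry, Grace, and Rose are knaves.
- Alice (knight) says "At least one of us is a knave" - this is TRUE because Henry, Grace, and Rose are knaves.
- Rose (knave) says "Henry is a knight" - this is FALSE (a lie) because Henry is a knave.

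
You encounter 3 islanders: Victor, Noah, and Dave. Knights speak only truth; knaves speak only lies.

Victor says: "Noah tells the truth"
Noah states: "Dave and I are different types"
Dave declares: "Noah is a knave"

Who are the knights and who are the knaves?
Victor is a knight.
Noah is a knight.
Dave is a knave.

Verification:
- Victor (knight) says "Noah tells the truth" - this is TRUE because Noah is a knight.
- Noah (knight) says "Dave and I are different types" - this is TRUE because Noah is a knight and Dave is a knave.
- Dave (knave) says "Noah is a knave" - this is FALSE (a lie) because Noah is a knight.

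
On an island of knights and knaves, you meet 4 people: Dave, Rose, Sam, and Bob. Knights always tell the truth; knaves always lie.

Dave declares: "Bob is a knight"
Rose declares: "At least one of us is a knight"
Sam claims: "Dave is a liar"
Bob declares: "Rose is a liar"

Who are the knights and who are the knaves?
Dave is a knave.
Rose is a knight.
Sam is a knight.
Bob is a knave.

Verification:
- Dave (knave) says "Bob is a knight" - this is FALSE (a lie) because Bob is a knave.
- Rose (knight) says "At least one of us is a knight" - this is TRUE because Rose and Sam are knights.
- Sam (knight) says "Dave is a liar" - this is TRUE because Dave is a knave.
- Bob (knave) says "Rose is a liar" - this is FALSE (a lie) because Rose is a knight.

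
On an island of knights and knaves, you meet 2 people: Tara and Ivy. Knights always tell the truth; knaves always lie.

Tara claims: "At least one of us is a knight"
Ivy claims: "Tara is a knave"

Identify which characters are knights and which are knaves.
Tara is a knight.
Ivy is a knave.

Verification:
- Tara (knight) says "At least one of us is a knight" - this is TRUE because Tara is a knight.
- Ivy (knave) says "Tara is a knave" - this is FALSE (a lie) because Tara is a knight.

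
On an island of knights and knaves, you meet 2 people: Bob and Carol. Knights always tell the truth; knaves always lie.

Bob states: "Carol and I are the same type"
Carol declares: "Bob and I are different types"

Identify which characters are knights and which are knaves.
Bob is a knave.
Carol is a knight.

Verification:
- Bob (knave) says "Carol and I are the same type" - this is FALSE (a lie) because Bob is a knave and Carol is a knight.
- Carol (knight) says "Bob and I are different types" - this is TRUE because Carol is a knight and Bob is a knave.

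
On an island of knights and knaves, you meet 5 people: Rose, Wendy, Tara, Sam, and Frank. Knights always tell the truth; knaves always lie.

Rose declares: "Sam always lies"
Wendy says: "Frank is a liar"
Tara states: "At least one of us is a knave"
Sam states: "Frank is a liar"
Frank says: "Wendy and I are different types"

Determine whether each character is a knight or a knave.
Rose is a knight.
Wendy is a knave.
Tara is a knight.
Sam is a knave.
Frank is a knight.

Verification:
- Rose (knight) says "Sam always lies" - this is TRUE because Sam is a knave.
- Wendy (knave) says "Frank is a liar" - this is FALSE (a lie) because Frank is a knight.
- Tara (knight) says "At least one of us is a knave" - this is TRUE because Wendy and Sam are knaves.
- Sam (knave) says "Frank is a liar" - this is FALSE (a lie) because Frank is a knight.
- Frank (knight) says "Wendy and I are different types" - this is TRUE because Frank is a knight and Wendy is a knave.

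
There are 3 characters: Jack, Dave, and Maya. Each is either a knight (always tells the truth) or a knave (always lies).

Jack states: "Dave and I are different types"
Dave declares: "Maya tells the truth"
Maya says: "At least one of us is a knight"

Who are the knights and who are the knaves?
Jack is a knave.
Dave is a knave.
Maya is a knave.

Verification:
- Jack (knave) says "Dave and I are different types" - this is FALSE (a lie) because Jack is a knave and Dave is a knave.
- Dave (knave) says "Maya tells the truth" - this is FALSE (a lie) because Maya is a knave.
- Maya (knave) says "At least one of us is a knight" - this is FALSE (a lie) because no one is a knight.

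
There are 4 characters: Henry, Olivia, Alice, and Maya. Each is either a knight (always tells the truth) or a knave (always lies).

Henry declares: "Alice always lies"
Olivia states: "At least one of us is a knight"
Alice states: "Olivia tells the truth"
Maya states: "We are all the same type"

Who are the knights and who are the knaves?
Henry is a knave.
Olivia is a knight.
Alice is a knight.
Maya is a knave.

Verification:
- Henry (knave) says "Alice always lies" - this is FALSE (a lie) because Alice is a knight.
- Olivia (knight) says "At least one of us is a knight" - this is TRUE because Olivia and Alice are knights.
- Alice (knight) says "Olivia tells the truth" - this is TRUE because Olivia is a knight.
- Maya (knave) says "We are all the same type" - this is FALSE (a lie) because Olivia and Alice are knights and Henry and Maya are knaves.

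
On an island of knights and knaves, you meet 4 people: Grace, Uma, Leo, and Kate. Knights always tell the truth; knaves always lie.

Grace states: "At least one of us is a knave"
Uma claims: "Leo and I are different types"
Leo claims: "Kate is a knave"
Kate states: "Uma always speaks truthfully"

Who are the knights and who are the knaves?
Grace is a knight.
Uma is a knight.
Leo is a knave.
Kate is a knight.

Verification:
- Grace (knight) says "At least one of us is a knave" - this is TRUE because Leo is a knave.
- Uma (knight) says "Leo and I are different types" - this is TRUE because Uma is a knight and Leo is a knave.
- Leo (knave) says "Kate is a knave" - this is FALSE (a lie) because Kate is a knight.
- Kate (knight) says "Uma always speaks truthfully" - this is TRUE because Uma is a knight.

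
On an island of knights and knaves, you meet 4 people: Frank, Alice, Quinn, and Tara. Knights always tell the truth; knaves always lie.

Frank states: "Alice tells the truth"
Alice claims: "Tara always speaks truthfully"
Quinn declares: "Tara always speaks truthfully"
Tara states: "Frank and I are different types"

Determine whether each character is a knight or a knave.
Frank is a knave.
Alice is a knave.
Quinn is a knave.
Tara is a knave.

Verification:
- Frank (knave) says "Alice tells the truth" - this is FALSE (a lie) because Alice is a knave.
- Alice (knave) says "Tara always speaks truthfully" - this is FALSE (a lie) because Tara is a knave.
- Quinn (knave) says "Tara always speaks truthfully" - this is FALSE (a lie) because Tara is a knave.
- Tara (knave) says "Frank and I are different types" - this is FALSE (a lie) because Tara is a knave and Frank is a knave.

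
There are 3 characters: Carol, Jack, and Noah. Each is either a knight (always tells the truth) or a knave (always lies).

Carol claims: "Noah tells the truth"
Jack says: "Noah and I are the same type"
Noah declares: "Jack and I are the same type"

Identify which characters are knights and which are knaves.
Carol is a knight.
Jack is a knight.
Noah is a knight.

Verification:
- Carol (knight) says "Noah tells the truth" - this is TRUE because Noah is a knight.
- Jack (knight) says "Noah and I are the same type" - this is TRUE because Jack is a knight and Noah is a knight.
- Noah (knight) says "Jack and I are the same type" - this is TRUE because Noah is a knight and Jack is a knight.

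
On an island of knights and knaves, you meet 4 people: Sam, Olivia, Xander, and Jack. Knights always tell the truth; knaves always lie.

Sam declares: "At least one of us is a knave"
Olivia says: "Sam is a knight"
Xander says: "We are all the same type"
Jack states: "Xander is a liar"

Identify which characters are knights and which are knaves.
Sam is a knight.
Olivia is a knight.
Xander is a knave.
Jack is a knight.

Verification:
- Sam (knight) says "At least one of us is a knave" - this is TRUE because Xander is a knave.
- Olivia (knight) says "Sam is a knight" - this is TRUE because Sam is a knight.
- Xander (knave) says "We are all the same type" - this is FALSE (a lie) because Sam, Olivia, and Jack are knights and Xander is a knave.
- Jack (knight) says "Xander is a liar" - this is TRUE because Xander is a knave.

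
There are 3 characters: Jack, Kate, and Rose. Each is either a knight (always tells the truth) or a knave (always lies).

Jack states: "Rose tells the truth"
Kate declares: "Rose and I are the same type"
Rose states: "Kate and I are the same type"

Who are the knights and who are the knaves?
Jack is a knight.
Kate is a knight.
Rose is a knight.

Verification:
- Jack (knight) says "Rose tells the truth" - this is TRUE because Rose is a knight.
- Kate (knight) says "Rose and I are the same type" - this is TRUE because Kate is a knight and Rose is a knight.
- Rose (knight) says "Kate and I are the same type" - this is TRUE because Rose is a knight and Kate is a knight.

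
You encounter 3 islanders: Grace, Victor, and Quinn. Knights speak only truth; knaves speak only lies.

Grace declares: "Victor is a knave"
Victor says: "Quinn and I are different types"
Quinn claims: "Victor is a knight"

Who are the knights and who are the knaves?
Grace is a knight.
Victor is a knave.
Quinn is a knave.

Verification:
- Grace (knight) says "Victor is a knave" - this is TRUE because Victor is a knave.
- Victor (knave) says "Quinn and I are different types" - this is FALSE (a lie) because Victor is a knave and Quinn is a knave.
- Quinn (knave) says "Victor is a knight" - this is FALSE (a lie) because Victor is a knave.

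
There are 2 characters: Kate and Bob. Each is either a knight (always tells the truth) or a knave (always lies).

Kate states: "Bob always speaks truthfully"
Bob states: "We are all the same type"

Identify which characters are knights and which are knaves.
Kate is a knight.
Bob is a knight.

Verification:
- Kate (knight) says "Bob always speaks truthfully" - this is TRUE because Bob is a knight.
- Bob (knight) says "We are all the same type" - this is TRUE because Kate and Bob are knights.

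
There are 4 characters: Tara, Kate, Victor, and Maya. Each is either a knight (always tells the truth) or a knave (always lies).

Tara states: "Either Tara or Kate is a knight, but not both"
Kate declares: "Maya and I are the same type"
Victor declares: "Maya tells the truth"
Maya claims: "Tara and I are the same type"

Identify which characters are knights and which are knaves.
Tara is a knight.
Kate is a knave.
Victor is a knight.
Maya is a knight.

Verification:
- Tara (knight) says "Either Tara or Kate is a knight, but not both" - this is TRUE because Tara is a knight and Kate is a knave.
- Kate (knave) says "Maya and I are the same type" - this is FALSE (a lie) because Kate is a knave and Maya is a knight.
- Victor (knight) says "Maya tells the truth" - this is TRUE because Maya is a knight.
- Maya (knight) says "Tara and I are the same type" - this is TRUE because Maya is a knight and Tara is a knight.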